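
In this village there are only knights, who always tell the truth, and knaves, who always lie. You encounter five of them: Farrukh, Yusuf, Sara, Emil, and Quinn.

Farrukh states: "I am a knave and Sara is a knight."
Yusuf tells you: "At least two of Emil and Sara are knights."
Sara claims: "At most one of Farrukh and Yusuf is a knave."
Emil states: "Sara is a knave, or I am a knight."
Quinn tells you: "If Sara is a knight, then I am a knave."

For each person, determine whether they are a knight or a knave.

Consider Farrukh. Suppose Farrukh is a knight.
Then Farrukh's own statement would have to be true, but it can't be — contradiction.
So Farrukh is a knave.
Consider Yusuf. Suppose Yusuf is a knight.
Then no assignment of the remaining roles makes every statement match its speaker's type — contradiction.
So Yusuf is a knave.
With that fixed, Sara's statement is false, so Sara is a knave.
With that fixed, Emil's statement is true, so Emil is a knight.
With that fixed, Quinn's statement is true, so Quinn is a knight.

Farrukh: knave, Yusuf: knave, Sara: knave, Emil: knight, Quinn: knight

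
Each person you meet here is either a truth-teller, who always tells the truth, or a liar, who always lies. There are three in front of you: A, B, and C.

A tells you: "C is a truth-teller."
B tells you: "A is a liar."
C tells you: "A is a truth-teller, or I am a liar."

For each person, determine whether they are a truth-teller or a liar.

Consider A. Suppose A is a liar.
Then whichever role C has, C's statement has the wrong truth value — contradiction.
So A is a truth-teller.
With that fixed, B's statement is false, so B is a liar.
With that fixed, C's statement is true, so C is a truth-teller.

A: truth-teller, B: liar, C: truth-teller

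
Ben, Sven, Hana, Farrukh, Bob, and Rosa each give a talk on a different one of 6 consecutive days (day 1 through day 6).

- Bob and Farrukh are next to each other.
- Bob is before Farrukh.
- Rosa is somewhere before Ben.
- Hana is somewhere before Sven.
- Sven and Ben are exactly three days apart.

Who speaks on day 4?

Bob

With clues 1–5, Ben, Farrukh, Hana, Rosa, and Sven are ruled out for day 4.
So day 4 is Bob.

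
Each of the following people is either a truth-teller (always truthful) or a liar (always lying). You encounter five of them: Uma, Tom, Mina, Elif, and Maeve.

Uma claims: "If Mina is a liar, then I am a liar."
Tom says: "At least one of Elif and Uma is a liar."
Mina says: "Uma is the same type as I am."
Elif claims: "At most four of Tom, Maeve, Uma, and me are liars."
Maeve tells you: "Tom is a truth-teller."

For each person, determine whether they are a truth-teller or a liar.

Uma: truth-teller, Tom: liar, Mina: truth-teller, Elif: truth-teller, Maeve: liar

Regardless of anyone's role, Elif's statement is true, so Elif is a truth-teller.
Consider Uma. Suppose Uma is a liar.
Then Uma's own statement would have to be false, but it can't be — contradiction.
So Uma is a truth-teller.
With that fixed, Tom's statement is false, so Tom is a liar.
With that fixed, Maeve's statement is false, so Maeve is a liar.
Consider Mina. Suppose Mina is a liar.
Then Uma's statement comes out false, contradicting Uma being a truth-teller.
So Mina is a truth-teller.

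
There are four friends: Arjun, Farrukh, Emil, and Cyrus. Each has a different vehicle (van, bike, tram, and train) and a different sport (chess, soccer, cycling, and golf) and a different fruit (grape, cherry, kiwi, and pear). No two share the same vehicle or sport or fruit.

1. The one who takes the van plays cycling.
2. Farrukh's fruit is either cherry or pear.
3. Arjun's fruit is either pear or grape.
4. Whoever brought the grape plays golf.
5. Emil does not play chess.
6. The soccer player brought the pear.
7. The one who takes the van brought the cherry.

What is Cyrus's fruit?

kiwi

With clues 1–7, cherry, grape, and pear are impossible for Cyrus's fruit.
That leaves kiwi.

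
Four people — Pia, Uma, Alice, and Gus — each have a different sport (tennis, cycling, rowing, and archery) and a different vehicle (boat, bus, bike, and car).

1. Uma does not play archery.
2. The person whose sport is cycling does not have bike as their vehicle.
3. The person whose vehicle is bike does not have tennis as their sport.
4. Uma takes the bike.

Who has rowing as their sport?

With clues 1–4, Alice, Gus, and Pia are impossible for the one with sport rowing.
That leaves Uma.

Uma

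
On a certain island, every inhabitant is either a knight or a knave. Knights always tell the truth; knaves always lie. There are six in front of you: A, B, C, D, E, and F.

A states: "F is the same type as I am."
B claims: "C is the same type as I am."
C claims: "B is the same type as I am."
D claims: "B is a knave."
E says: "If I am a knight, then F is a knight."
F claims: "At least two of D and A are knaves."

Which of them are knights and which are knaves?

A: knave, B: knight, C: knight, D: knave, E: knight, F: knight

Consider A. Suppose A is a knight.
Then no assignment of the remaining roles makes every statement match its speaker's type — contradiction.
So A is a knave.
Consider B. Suppose B is a knave.
Then whichever role C has, C's statement has the wrong truth value — contradiction.
So B is a knight.
With that fixed, D's statement is false, so D is a knave.
With that fixed, F's statement is true, so F is a knight.
With that fixed, E's statement is true, so E is a knight.
Consider C. Suppose C is a knave.
Then B's statement comes out false, contradicting B being a knight.
So C is a knight.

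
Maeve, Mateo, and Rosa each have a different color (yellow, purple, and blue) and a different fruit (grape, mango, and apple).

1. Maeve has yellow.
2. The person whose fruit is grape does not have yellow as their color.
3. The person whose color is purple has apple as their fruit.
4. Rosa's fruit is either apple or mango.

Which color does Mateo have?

Clue 1 rules out yellow for Mateo's color.
With clues 1–4, purple is impossible for Mateo's color.
That leaves blue.

blue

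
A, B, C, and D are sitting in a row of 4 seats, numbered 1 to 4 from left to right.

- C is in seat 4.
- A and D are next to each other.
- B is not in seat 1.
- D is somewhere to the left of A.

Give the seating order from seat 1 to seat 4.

D, A, B, C

From clue 1: C → seat 4.
From clues 1–2: B is in {1,3}.
From clues 1–3: B → seat 3.
From clues 1–4: D → seat 1, A → seat 2.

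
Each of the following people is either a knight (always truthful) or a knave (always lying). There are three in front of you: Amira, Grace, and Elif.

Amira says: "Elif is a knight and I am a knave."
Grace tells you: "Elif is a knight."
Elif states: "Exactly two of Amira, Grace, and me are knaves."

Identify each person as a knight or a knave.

Amira: knave, Grace: knave, Elif: knave

Consider Amira. Suppose Amira is a knight.
Then Amira's own statement would have to be true, but it can't be — contradiction.
So Amira is a knave.
Consider Grace. Suppose Grace is a knight.
Then whichever role Elif has, Elif's statement has the wrong truth value — contradiction.
So Grace is a knave.
Consider Elif. Suppose Elif is a knight.
Then Amira's statement comes out true, contradicting Amira being a knave.
So Elif is a knave.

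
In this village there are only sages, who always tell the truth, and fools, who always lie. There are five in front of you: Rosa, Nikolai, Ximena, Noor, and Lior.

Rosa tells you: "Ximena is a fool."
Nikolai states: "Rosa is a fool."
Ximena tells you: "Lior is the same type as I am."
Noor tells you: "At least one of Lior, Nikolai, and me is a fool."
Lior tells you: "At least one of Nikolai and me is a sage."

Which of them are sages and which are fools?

Rosa: sage, Nikolai: fool, Ximena: fool, Noor: sage, Lior: sage

Consider Rosa. Suppose Rosa is a fool.
Then no assignment of the remaining roles makes every statement match its speaker's type — contradiction.
So Rosa is a sage.
With that fixed, Nikolai's statement is false, so Nikolai is a fool.
With that fixed, Noor's statement is true, so Noor is a sage.
Consider Ximena. Suppose Ximena is a sage.
Then Rosa's statement comes out false, contradicting Rosa being a sage.
So Ximena is a fool.
Consider Lior. Suppose Lior is a fool.
Then Ximena's statement comes out true, contradicting Ximena being a fool.
So Lior is a sage.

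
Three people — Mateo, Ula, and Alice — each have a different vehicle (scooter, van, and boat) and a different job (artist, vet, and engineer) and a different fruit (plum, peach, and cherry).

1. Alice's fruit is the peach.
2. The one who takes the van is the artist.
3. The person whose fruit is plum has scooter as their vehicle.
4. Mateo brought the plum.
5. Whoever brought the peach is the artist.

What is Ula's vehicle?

boat

With clues 1–4, scooter is impossible for Ula's vehicle.
With clues 1–5, van is impossible for Ula's vehicle.
That leaves boat.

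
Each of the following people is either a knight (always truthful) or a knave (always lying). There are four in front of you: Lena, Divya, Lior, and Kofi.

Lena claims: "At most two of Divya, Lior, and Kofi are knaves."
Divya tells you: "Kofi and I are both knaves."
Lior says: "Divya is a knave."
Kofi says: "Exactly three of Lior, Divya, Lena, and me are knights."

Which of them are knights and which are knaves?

Consider Lena. Suppose Lena is a knave.
Then no assignment of the remaining roles makes every statement match its speaker's type — contradiction.
So Lena is a knight.
Consider Divya. Suppose Divya is a knight.
Then Divya's own statement would have to be true, but it can't be — contradiction.
So Divya is a knave.
With that fixed, Lior's statement is true, so Lior is a knight.
Consider Kofi. Suppose Kofi is a knave.
Then Divya's statement comes out true, contradicting Divya being a knave.
So Kofi is a knight.

Lena: knight, Divya: knave, Lior: knight, Kofi: knight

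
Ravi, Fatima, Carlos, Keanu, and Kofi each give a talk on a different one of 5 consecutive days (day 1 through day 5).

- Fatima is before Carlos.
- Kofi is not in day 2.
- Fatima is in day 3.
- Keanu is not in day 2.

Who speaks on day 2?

Ravi

With clues 1–2, Kofi is ruled out for day 2.
With clues 1–3, Carlos and Fatima are ruled out for day 2.
With clues 1–4, Keanu is ruled out for day 2.
So day 2 is Ravi.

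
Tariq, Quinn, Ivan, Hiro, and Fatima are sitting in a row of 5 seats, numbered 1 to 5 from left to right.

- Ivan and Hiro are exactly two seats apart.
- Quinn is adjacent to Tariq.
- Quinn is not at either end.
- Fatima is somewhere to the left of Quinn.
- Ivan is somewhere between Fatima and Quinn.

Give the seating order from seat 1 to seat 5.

From clues 1–2: Fatima is in {2,4}.
From clues 1–3: Tariq is in {1,5}.
From clues 1–4: Fatima → seat 2, Quinn → seat 4, Tariq → seat 5.
From clues 1–5: Hiro → seat 1, Ivan → seat 3.

Hiro, Fatima, Ivan, Quinn, Tariq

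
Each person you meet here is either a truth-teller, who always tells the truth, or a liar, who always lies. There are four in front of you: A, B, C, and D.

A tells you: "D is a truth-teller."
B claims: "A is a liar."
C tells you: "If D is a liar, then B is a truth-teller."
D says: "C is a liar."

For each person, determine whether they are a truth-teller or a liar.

A: liar, B: truth-teller, C: truth-teller, D: liar

Consider A. Suppose A is a truth-teller.
Then no assignment of the remaining roles makes every statement match its speaker's type — contradiction.
So A is a liar.
With that fixed, B's statement is true, so B is a truth-teller.
With that fixed, C's statement is true, so C is a truth-teller.
With that fixed, D's statement is false, so D is a liar.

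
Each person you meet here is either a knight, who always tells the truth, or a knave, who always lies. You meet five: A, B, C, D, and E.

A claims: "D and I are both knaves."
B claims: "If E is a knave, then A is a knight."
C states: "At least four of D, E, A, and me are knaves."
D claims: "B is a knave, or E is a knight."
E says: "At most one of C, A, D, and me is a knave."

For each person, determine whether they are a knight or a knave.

A: knave, B: knave, C: knave, D: knight, E: knave

Consider A. Suppose A is a knight.
Then A's own statement would have to be true, but it can't be — contradiction.
So A is a knave.
Consider B. Suppose B is a knight.
Then no assignment of the remaining roles makes every statement match its speaker's type — contradiction.
So B is a knave.
With that fixed, D's statement is true, so D is a knight.
With that fixed, C's statement is false, so C is a knave.
With that fixed, E's statement is false, so E is a knave.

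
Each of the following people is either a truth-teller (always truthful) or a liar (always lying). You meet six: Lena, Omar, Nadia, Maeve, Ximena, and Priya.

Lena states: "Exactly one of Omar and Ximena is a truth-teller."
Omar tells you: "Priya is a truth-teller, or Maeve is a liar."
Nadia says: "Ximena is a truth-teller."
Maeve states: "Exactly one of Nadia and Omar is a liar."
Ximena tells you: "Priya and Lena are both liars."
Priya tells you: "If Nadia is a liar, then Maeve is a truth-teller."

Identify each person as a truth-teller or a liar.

Consider Lena. Suppose Lena is a liar.
Then no assignment of the remaining roles makes every statement match its speaker's type — contradiction.
So Lena is a truth-teller.
With that fixed, Ximena's statement is false, so Ximena is a liar.
With that fixed, Nadia's statement is false, so Nadia is a liar.
Consider Omar. Suppose Omar is a liar.
Then Lena's statement comes out false, contradicting Lena being a truth-teller.
So Omar is a truth-teller.
With that fixed, Maeve's statement is true, so Maeve is a truth-teller.
With that fixed, Priya's statement is true, so Priya is a truth-teller.

Lena: truth-teller, Omar: truth-teller, Nadia: liar, Maeve: truth-teller, Ximena: liar, Priya: truth-teller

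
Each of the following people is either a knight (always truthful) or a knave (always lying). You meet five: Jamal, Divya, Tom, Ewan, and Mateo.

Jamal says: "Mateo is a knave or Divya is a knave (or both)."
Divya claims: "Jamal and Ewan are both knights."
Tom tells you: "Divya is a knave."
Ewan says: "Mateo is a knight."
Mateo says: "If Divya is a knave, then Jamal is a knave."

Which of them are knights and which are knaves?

Jamal: knight, Divya: knave, Tom: knight, Ewan: knave, Mateo: knave

Consider Jamal. Suppose Jamal is a knave.
Then no assignment of the remaining roles makes every statement match its speaker's type — contradiction.
So Jamal is a knight.
Consider Divya. Suppose Divya is a knight.
Then no assignment of the remaining roles makes every statement match its speaker's type — contradiction.
So Divya is a knave.
With that fixed, Tom's statement is true, so Tom is a knight.
With that fixed, Mateo's statement is false, so Mateo is a knave.
With that fixed, Ewan's statement is false, so Ewan is a knave.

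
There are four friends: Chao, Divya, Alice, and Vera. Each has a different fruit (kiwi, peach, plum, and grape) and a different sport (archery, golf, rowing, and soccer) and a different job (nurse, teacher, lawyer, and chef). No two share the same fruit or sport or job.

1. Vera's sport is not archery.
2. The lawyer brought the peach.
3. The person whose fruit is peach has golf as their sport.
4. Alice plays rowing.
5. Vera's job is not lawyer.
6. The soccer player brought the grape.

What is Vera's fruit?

With clues 1–5, peach is impossible for Vera's fruit.
With clues 1–6, kiwi and plum are impossible for Vera's fruit.
That leaves grape.

grape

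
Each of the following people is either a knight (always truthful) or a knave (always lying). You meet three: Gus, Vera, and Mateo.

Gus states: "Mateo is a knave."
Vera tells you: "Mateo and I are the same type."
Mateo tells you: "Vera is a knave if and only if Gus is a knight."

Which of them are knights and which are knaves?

Consider Gus. Suppose Gus is a knight.
Then no assignment of the remaining roles makes every statement match its speaker's type — contradiction.
So Gus is a knave.
Consider Vera. Suppose Vera is a knave.
Then no assignment of the remaining roles makes every statement match its speaker's type — contradiction.
So Vera is a knight.
With that fixed, Mateo's statement is true, so Mateo is a knight.

Gus: knave, Vera: knight, Mateo: knight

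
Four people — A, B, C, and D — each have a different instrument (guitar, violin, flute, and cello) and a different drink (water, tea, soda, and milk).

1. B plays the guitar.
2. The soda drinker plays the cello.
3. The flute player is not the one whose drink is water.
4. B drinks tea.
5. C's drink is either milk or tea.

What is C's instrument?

flute

Clue 1 rules out guitar for C's instrument.
With clues 1–5, cello and violin are impossible for C's instrument.
That leaves flute.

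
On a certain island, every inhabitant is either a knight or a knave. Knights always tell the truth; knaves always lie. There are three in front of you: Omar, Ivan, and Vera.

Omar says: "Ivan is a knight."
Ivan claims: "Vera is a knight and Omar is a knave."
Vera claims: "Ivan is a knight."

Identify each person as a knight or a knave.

Omar: knave, Ivan: knave, Vera: knave

Consider Omar. Suppose Omar is a knight.
Then no assignment of the remaining roles makes every statement match its speaker's type — contradiction.
So Omar is a knave.
Consider Ivan. Suppose Ivan is a knight.
Then Omar's statement comes out true, contradicting Omar being a knave.
So Ivan is a knave.
With that fixed, Vera's statement is false, so Vera is a knave.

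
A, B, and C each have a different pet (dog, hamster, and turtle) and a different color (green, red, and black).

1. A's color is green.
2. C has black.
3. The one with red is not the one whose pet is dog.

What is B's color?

Clue 1 rules out green for B's color.
With clues 1–2, black is impossible for B's color.
That leaves red.

red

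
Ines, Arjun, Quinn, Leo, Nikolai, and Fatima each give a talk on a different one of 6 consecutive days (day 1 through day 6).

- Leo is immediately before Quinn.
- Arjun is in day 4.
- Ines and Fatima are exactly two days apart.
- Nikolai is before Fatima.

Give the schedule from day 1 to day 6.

Ines, Nikolai, Fatima, Arjun, Leo, Quinn

From clue 1: Quinn is in {2,3,4,5,6}.
From clues 1–2: Arjun → day 4.
From clues 1–3: Quinn is in {2,6}.
From clues 1–4: Ines → day 1, Nikolai → day 2, Fatima → day 3, Leo → day 5, Quinn → day 6.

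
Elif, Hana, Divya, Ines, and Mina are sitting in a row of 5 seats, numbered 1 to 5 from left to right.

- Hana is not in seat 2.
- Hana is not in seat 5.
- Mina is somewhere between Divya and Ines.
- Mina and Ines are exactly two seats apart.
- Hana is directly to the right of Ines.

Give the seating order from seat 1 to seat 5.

Elif, Ines, Hana, Mina, Divya

From clue 1: Hana is in {1,3,4,5}.
From clues 1–2: Hana is in {1,3,4}.
From clues 1–5: Elif → seat 1, Ines → seat 2, Hana → seat 3, Mina → seat 4, Divya → seat 5.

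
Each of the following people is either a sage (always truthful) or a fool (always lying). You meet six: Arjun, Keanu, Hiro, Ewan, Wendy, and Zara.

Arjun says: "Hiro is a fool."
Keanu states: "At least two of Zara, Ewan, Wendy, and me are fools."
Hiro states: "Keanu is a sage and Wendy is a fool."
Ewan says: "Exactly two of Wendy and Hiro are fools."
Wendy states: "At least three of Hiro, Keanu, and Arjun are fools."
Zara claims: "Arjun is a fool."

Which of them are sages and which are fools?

Arjun: fool, Keanu: sage, Hiro: sage, Ewan: fool, Wendy: fool, Zara: sage

Consider Arjun. Suppose Arjun is a sage.
Then no assignment of the remaining roles makes every statement match its speaker's type — contradiction.
So Arjun is a fool.
With that fixed, Zara's statement is true, so Zara is a sage.
Consider Keanu. Suppose Keanu is a fool.
Then no assignment of the remaining roles makes every statement match its speaker's type — contradiction.
So Keanu is a sage.
With that fixed, Wendy's statement is false, so Wendy is a fool.
With that fixed, Hiro's statement is true, so Hiro is a sage.
With that fixed, Ewan's statement is false, so Ewan is a fool.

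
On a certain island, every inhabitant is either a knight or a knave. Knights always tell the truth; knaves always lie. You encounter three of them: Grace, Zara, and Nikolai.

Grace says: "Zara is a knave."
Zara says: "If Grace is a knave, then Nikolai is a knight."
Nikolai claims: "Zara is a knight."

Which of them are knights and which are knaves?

Grace: knave, Zara: knight, Nikolai: knight

Consider Grace. Suppose Grace is a knight.
Then no assignment of the remaining roles makes every statement match its speaker's type — contradiction.
So Grace is a knave.
Consider Zara. Suppose Zara is a knave.
Then Grace's statement comes out true, contradicting Grace being a knave.
So Zara is a knight.
With that fixed, Nikolai's statement is true, so Nikolai is a knight.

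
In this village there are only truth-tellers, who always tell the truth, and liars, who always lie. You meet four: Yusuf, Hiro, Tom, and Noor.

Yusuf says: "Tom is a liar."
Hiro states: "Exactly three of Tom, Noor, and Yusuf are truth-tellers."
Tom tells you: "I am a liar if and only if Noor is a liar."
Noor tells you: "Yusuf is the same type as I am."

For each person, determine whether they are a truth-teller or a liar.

Consider Yusuf. Suppose Yusuf is a liar.
Then whichever role Noor has, Noor's statement has the wrong truth value — contradiction.
So Yusuf is a truth-teller.
Consider Hiro. Suppose Hiro is a truth-teller.
Then no assignment of the remaining roles makes every statement match its speaker's type — contradiction.
So Hiro is a liar.
Consider Tom. Suppose Tom is a truth-teller.
Then Yusuf's statement comes out false, contradicting Yusuf being a truth-teller.
So Tom is a liar.
Consider Noor. Suppose Noor is a liar.
Then Tom's statement comes out true, contradicting Tom being a liar.
So Noor is a truth-teller.

Yusuf: truth-teller, Hiro: liar, Tom: liar, Noor: truth-teller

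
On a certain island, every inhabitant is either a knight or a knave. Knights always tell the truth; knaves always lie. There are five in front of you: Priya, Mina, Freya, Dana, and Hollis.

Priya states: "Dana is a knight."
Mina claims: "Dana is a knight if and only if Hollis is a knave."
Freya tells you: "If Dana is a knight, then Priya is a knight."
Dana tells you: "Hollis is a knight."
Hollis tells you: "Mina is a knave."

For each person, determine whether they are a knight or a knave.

Consider Priya. Suppose Priya is a knave.
Then no assignment of the remaining roles makes every statement match its speaker's type — contradiction.
So Priya is a knight.
With that fixed, Freya's statement is true, so Freya is a knight.
Consider Mina. Suppose Mina is a knight.
Then no assignment of the remaining roles makes every statement match its speaker's type — contradiction.
So Mina is a knave.
With that fixed, Hollis's statement is true, so Hollis is a knight.
With that fixed, Dana's statement is true, so Dana is a knight.

Priya: knight, Mina: knave, Freya: knight, Dana: knight, Hollis: knight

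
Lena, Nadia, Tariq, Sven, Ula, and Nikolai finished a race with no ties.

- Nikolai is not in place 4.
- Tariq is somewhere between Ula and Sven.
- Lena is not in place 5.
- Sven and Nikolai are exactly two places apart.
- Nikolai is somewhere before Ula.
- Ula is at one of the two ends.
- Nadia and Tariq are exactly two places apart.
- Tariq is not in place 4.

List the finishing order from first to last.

Lena, Nikolai, Nadia, Sven, Tariq, Ula

From clue 1: Nikolai is in {1,2,3,5,6}.
From clues 1–2: Tariq is in {2,3,4,5}.
From clues 1–5: Tariq is in {2,4,5}.
From clues 1–6: Ula → place 6.
From clues 1–7: Lena → place 1.
From clues 1–8: Nikolai → place 2, Nadia → place 3, Sven → place 4, Tariq → place 5.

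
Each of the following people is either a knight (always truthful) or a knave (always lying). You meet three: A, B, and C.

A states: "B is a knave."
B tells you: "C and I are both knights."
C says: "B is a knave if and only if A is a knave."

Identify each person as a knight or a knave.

Consider A. Suppose A is a knave.
Then no assignment of the remaining roles makes every statement match its speaker's type — contradiction.
So A is a knight.
Consider B. Suppose B is a knight.
Then A's statement comes out false, contradicting A being a knight.
So B is a knave.
With that fixed, C's statement is false, so C is a knave.

A: knight, B: knave, C: knave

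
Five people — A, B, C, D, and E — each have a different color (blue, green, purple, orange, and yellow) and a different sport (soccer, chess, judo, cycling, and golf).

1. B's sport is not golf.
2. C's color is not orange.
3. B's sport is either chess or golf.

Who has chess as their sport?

B

With clues 1–3, A, C, D, and E are impossible for the one with sport chess.
That leaves B.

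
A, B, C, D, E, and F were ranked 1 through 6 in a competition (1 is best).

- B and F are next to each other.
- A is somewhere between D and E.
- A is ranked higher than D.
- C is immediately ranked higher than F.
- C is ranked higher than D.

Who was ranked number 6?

With clues 1–2, A is ruled out for rank 6.
With clues 1–3, E is ruled out for rank 6.
With clues 1–4, C and F are ruled out for rank 6.
With clues 1–5, B is ruled out for rank 6.
So rank 6 is D.

D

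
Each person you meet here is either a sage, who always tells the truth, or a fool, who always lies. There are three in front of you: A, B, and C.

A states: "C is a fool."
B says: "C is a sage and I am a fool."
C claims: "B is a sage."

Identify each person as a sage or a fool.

A: sage, B: fool, C: fool

Consider A. Suppose A is a fool.
Then no assignment of the remaining roles makes every statement match its speaker's type — contradiction.
So A is a sage.
Consider B. Suppose B is a sage.
Then B's own statement would have to be true, but it can't be — contradiction.
So B is a fool.
With that fixed, C's statement is false, so C is a fool.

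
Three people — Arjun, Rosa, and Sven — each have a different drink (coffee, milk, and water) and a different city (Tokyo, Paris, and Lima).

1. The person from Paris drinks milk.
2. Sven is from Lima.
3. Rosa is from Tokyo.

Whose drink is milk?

With clues 1–2, Sven is impossible for the one with drink milk.
With clues 1–3, Rosa is impossible for the one with drink milk.
That leaves Arjun.

Arjun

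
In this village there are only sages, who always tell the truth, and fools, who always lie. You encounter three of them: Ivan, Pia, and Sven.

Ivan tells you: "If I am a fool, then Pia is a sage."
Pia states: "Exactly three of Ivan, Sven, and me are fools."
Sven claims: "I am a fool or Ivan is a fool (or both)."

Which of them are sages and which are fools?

Consider Ivan. Suppose Ivan is a sage.
Then whichever role Sven has, Sven's statement has the wrong truth value — contradiction.
So Ivan is a fool.
With that fixed, Sven's statement is true, so Sven is a sage.
With that fixed, Pia's statement is false, so Pia is a fool.

Ivan: fool, Pia: fool, Sven: sage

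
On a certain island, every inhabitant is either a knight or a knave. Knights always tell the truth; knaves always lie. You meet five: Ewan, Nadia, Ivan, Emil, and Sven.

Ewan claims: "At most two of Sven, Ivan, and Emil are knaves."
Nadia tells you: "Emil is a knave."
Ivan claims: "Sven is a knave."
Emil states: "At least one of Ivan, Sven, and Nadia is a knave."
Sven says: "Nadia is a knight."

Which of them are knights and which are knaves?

Ewan: knight, Nadia: knave, Ivan: knight, Emil: knight, Sven: knave

Consider Ewan. Suppose Ewan is a knave.
Then no assignment of the remaining roles makes every statement match its speaker's type — contradiction.
So Ewan is a knight.
Consider Nadia. Suppose Nadia is a knight.
Then no assignment of the remaining roles makes every statement match its speaker's type — contradiction.
So Nadia is a knave.
With that fixed, Emil's statement is true, so Emil is a knight.
With that fixed, Sven's statement is false, so Sven is a knave.
With that fixed, Ivan's statement is true, so Ivan is a knight.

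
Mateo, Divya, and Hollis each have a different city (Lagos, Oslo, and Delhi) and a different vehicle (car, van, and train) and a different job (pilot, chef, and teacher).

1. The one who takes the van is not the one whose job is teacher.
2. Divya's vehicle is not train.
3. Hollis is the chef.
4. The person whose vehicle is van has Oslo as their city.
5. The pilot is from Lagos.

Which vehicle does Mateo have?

train

With clues 1–5, car and van are impossible for Mateo's vehicle.
That leaves train.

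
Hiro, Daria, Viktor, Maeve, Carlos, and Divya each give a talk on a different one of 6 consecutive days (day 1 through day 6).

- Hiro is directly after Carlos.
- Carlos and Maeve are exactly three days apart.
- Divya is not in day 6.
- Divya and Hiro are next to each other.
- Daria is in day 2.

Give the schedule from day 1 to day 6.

Viktor, Daria, Carlos, Hiro, Divya, Maeve

From clue 1: Hiro is in {2,3,4,5,6}.
From clues 1–4: Hiro is in {2,3,4}.
From clues 1–5: Viktor → day 1, Daria → day 2, Carlos → day 3, Hiro → day 4, Divya → day 5, Maeve → day 6.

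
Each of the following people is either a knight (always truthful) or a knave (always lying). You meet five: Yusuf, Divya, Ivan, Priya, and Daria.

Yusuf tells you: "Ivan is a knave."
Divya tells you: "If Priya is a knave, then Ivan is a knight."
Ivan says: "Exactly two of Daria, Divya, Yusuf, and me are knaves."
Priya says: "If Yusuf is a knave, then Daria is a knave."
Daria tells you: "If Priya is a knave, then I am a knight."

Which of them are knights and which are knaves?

Yusuf: knight, Divya: knight, Ivan: knave, Priya: knight, Daria: knight

Consider Yusuf. Suppose Yusuf is a knave.
Then no assignment of the remaining roles makes every statement match its speaker's type — contradiction.
So Yusuf is a knight.
With that fixed, Priya's statement is true, so Priya is a knight.
With that fixed, Daria's statement is true, so Daria is a knight.
With that fixed, Divya's statement is true, so Divya is a knight.
With that fixed, Ivan's statement is false, so Ivan is a knave.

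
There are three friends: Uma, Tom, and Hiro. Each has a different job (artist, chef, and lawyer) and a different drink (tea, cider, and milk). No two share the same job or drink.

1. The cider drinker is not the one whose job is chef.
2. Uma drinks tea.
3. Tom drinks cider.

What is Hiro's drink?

milk

With clues 1–2, tea is impossible for Hiro's drink.
With clues 1–3, cider is impossible for Hiro's drink.
That leaves milk.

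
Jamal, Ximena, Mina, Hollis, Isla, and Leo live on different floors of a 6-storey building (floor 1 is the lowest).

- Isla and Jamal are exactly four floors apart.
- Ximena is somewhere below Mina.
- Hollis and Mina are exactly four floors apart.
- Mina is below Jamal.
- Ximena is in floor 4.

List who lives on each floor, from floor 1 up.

Hollis, Isla, Leo, Ximena, Mina, Jamal

From clue 1: Jamal is in {1,2,5,6}.
From clues 1–3: Ximena is in {3,4}.
From clues 1–4: Hollis → floor 1, Isla → floor 2, Mina → floor 5, Jamal → floor 6.
From clues 1–5: Leo → floor 3, Ximena → floor 4.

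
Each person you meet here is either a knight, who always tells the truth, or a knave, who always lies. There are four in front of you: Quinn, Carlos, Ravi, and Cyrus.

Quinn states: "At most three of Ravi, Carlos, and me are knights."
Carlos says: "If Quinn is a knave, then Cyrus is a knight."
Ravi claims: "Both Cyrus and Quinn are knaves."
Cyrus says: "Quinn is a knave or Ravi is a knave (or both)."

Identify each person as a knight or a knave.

Quinn: knight, Carlos: knight, Ravi: knave, Cyrus: knight

Regardless of anyone's role, Quinn's statement is true, so Quinn is a knight.
With that fixed, Carlos's statement is true, so Carlos is a knight.
With that fixed, Ravi's statement is false, so Ravi is a knave.
With that fixed, Cyrus's statement is true, so Cyrus is a knight.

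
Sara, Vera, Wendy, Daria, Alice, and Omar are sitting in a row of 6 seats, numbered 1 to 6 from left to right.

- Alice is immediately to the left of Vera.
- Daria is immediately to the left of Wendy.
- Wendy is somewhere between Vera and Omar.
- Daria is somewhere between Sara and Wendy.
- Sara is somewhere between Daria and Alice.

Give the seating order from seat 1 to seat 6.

From clue 1: Vera is in {2,3,4,5,6}.
From clues 1–3: Wendy is in {3,4,5}.
From clues 1–4: Wendy is in {4,5}.
From clues 1–5: Alice → seat 1, Vera → seat 2, Sara → seat 3, Daria → seat 4, Wendy → seat 5, Omar → seat 6.

Alice, Vera, Sara, Daria, Wendy, Omar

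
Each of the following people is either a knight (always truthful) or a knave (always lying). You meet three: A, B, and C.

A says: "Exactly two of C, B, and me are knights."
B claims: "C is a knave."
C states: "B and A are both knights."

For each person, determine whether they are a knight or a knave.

A: knave, B: knight, C: knave

Consider A. Suppose A is a knight.
Then no assignment of the remaining roles makes every statement match its speaker's type — contradiction.
So A is a knave.
With that fixed, C's statement is false, so C is a knave.
With that fixed, B's statement is true, so B is a knight.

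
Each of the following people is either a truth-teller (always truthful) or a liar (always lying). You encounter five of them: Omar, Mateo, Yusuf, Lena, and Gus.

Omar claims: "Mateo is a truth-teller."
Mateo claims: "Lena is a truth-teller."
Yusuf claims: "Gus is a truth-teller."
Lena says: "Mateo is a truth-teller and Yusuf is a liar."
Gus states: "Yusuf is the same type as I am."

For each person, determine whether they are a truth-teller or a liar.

Consider Omar. Suppose Omar is a truth-teller.
Then no assignment of the remaining roles makes every statement match its speaker's type — contradiction.
So Omar is a liar.
Consider Mateo. Suppose Mateo is a truth-teller.
Then Omar's statement comes out true, contradicting Omar being a liar.
So Mateo is a liar.
With that fixed, Lena's statement is false, so Lena is a liar.
Consider Yusuf. Suppose Yusuf is a liar.
Then whichever role Gus has, Gus's statement has the wrong truth value — contradiction.
So Yusuf is a truth-teller.
Consider Gus. Suppose Gus is a liar.
Then Yusuf's statement comes out false, contradicting Yusuf being a truth-teller.
So Gus is a truth-teller.

Omar: liar, Mateo: liar, Yusuf: truth-teller, Lena: liar, Gus: truth-teller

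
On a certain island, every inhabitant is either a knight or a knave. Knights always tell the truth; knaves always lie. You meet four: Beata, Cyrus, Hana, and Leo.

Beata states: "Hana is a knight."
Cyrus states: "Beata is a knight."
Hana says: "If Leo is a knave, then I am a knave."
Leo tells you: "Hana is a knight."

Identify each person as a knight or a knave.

Beata: knight, Cyrus: knight, Hana: knight, Leo: knight

Consider Beata. Suppose Beata is a knave.
Then no assignment of the remaining roles makes every statement match its speaker's type — contradiction.
So Beata is a knight.
With that fixed, Cyrus's statement is true, so Cyrus is a knight.
Consider Hana. Suppose Hana is a knave.
Then Beata's statement comes out false, contradicting Beata being a knight.
So Hana is a knight.
With that fixed, Leo's statement is true, so Leo is a knight.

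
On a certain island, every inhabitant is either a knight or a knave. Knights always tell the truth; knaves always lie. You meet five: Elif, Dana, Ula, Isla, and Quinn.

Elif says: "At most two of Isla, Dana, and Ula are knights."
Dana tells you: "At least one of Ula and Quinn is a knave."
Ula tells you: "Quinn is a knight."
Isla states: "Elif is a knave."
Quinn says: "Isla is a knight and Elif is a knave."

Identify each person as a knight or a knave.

Elif: knight, Dana: knight, Ula: knave, Isla: knave, Quinn: knave

Consider Elif. Suppose Elif is a knave.
Then no assignment of the remaining roles makes every statement match its speaker's type — contradiction.
So Elif is a knight.
With that fixed, Isla's statement is false, so Isla is a knave.
With that fixed, Quinn's statement is false, so Quinn is a knave.
With that fixed, Dana's statement is true, so Dana is a knight.
With that fixed, Ula's statement is false, so Ula is a knave.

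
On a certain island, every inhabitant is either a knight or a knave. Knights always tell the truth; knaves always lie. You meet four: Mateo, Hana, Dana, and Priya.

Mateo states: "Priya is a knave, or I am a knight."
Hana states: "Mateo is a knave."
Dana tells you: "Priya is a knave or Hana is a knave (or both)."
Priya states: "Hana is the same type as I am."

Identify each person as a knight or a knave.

Consider Mateo. Suppose Mateo is a knight.
Then no assignment of the remaining roles makes every statement match its speaker's type — contradiction.
So Mateo is a knave.
With that fixed, Hana's statement is true, so Hana is a knight.
Consider Dana. Suppose Dana is a knight.
Then no assignment of the remaining roles makes every statement match its speaker's type — contradiction.
So Dana is a knave.
Consider Priya. Suppose Priya is a knave.
Then Mateo's statement comes out true, contradicting Mateo being a knave.
So Priya is a knight.

Mateo: knave, Hana: knight, Dana: knave, Priya: knight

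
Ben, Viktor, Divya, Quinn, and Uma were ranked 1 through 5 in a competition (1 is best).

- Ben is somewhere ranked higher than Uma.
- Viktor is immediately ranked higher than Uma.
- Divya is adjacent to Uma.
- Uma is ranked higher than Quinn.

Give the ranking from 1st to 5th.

From clue 1: Ben is in {1,2,3,4}.
From clues 1–2: Ben is in {1,2,3}.
From clues 1–3: Ben is in {1,2}.
From clues 1–4: Ben → rank 1, Viktor → rank 2, Uma → rank 3, Divya → rank 4, Quinn → rank 5.

Ben, Viktor, Uma, Divya, Quinn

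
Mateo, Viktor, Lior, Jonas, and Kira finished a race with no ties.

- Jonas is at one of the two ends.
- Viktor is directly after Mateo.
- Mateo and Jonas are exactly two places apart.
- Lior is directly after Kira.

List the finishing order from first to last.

Kira, Lior, Mateo, Viktor, Jonas

From clue 1: Jonas is in {1,5}.
From clues 1–3: Mateo → place 3, Viktor → place 4.
From clues 1–4: Kira → place 1, Lior → place 2, Jonas → place 5.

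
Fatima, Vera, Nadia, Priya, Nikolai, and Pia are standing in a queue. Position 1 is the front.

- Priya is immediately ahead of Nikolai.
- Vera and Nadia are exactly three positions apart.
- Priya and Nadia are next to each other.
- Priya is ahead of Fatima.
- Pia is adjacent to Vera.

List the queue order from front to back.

From clue 1: Priya is in {1,2,3,4,5}.
From clues 1–3: Vera is in {1,4,5,6}.
From clues 1–4: Fatima is in {5,6}.
From clues 1–5: Nadia → position 1, Priya → position 2, Nikolai → position 3, Vera → position 4, Pia → position 5, Fatima → position 6.

Nadia, Priya, Nikolai, Vera, Pia, Fatima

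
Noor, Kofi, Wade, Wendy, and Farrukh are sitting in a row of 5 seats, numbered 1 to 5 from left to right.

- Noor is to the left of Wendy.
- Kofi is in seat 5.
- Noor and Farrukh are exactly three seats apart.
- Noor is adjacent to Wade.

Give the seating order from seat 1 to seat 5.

Noor, Wade, Wendy, Farrukh, Kofi

From clue 1: Noor is in {1,2,3,4}.
From clues 1–2: Kofi → seat 5.
From clues 1–3: Noor → seat 1, Farrukh → seat 4.
From clues 1–4: Wade → seat 2, Wendy → seat 3.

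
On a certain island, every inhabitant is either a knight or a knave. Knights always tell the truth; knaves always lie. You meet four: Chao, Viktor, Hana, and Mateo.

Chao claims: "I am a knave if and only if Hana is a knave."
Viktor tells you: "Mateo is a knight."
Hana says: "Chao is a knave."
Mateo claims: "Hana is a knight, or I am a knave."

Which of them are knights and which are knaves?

Chao: knave, Viktor: knight, Hana: knight, Mateo: knight

Consider Chao. Suppose Chao is a knight.
Then no assignment of the remaining roles makes every statement match its speaker's type — contradiction.
So Chao is a knave.
With that fixed, Hana's statement is true, so Hana is a knight.
With that fixed, Mateo's statement is true, so Mateo is a knight.
With that fixed, Viktor's statement is true, so Viktor is a knight.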